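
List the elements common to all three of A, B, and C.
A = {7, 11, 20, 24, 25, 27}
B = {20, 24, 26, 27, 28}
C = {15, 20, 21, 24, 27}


A ∩ B = {20, 24, 27}
(A ∩ B) ∩ C = {20, 24, 27}

A ∩ B ∩ C = {20, 24, 27}


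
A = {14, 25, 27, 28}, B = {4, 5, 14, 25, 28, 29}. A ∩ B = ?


A ∩ B = elements in both A and B
A = {14, 25, 27, 28}
B = {4, 5, 14, 25, 28, 29}
A ∩ B = {14, 25, 28}

A ∩ B = {14, 25, 28}


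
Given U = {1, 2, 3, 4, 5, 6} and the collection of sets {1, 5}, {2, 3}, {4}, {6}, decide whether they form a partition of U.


A partition requires: (1) non-empty parts, (2) pairwise disjoint, (3) union = U
Parts: {1, 5}, {2, 3}, {4}, {6}
Union of parts: {1, 2, 3, 4, 5, 6}
U = {1, 2, 3, 4, 5, 6}
All non-empty? True
Pairwise disjoint? True
Covers U? True

Yes, valid partition


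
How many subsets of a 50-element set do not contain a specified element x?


Subsets of A avoiding x are subsets of A \ {x}, which has 49 elements.
Count = 2^(n-1) = 2^49
= 562949953421312

Number of subsets avoiding x = 562949953421312


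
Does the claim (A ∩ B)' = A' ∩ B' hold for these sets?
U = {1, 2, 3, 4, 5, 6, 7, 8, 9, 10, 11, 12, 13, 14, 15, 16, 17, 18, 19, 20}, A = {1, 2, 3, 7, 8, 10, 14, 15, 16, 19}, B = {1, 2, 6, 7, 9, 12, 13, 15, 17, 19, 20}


LHS: A ∩ B = {1, 2, 7, 15, 19}
(A ∩ B)' = U \ (A ∩ B) = {3, 4, 5, 6, 8, 9, 10, 11, 12, 13, 14, 16, 17, 18, 20}
A' = {4, 5, 6, 9, 11, 12, 13, 17, 18, 20}, B' = {3, 4, 5, 8, 10, 11, 14, 16, 18}
Claimed RHS: A' ∩ B' = {4, 5, 11, 18}
Identity is INVALID: LHS = {3, 4, 5, 6, 8, 9, 10, 11, 12, 13, 14, 16, 17, 18, 20} but the RHS claimed here equals {4, 5, 11, 18}. The correct form is (A ∩ B)' = A' ∪ B'.

Identity is invalid: (A ∩ B)' = {3, 4, 5, 6, 8, 9, 10, 11, 12, 13, 14, 16, 17, 18, 20} but A' ∩ B' = {4, 5, 11, 18}. The correct De Morgan law is (A ∩ B)' = A' ∪ B'.


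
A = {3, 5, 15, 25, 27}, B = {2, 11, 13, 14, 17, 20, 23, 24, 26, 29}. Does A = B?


Two sets are equal iff they have exactly the same elements.
A = {3, 5, 15, 25, 27}
B = {2, 11, 13, 14, 17, 20, 23, 24, 26, 29}
Differences: {2, 3, 5, 11, 13, 14, 15, 17, 20, 23, 24, 25, 26, 27, 29}
A ≠ B

No, A ≠ B


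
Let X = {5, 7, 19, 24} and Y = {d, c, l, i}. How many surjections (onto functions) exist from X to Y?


n = |X| = 4, k = |Y| = 4. Surjections via inclusion-exclusion:
S(n,k) = Σ(-1)^i × C(k,i) × (k-i)^n, i=0 to k
i=0: (-1)^0×C(4,0)×4^4 = 256
i=1: (-1)^1×C(4,1)×3^4 = -324
i=2: (-1)^2×C(4,2)×2^4 = 96
i=3: (-1)^3×C(4,3)×1^4 = -4
i=4: (-1)^4×C(4,4)×0^4 = 0
Total = 24

Number of surjections = 24


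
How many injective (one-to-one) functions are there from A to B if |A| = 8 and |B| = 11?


An injection sends each of |A| = 8 inputs to a distinct output in B.
# injections = |B|·(|B|-1)·…·(|B|-|A|+1) = 11! / (11 - 8)!
= 11 × 10 × 9 × 8 × 7 × 6 × 5 × 4
= 6652800

Number of injections = 6652800


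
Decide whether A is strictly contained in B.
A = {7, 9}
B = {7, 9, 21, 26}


A ⊂ B requires: A ⊆ B AND A ≠ B.
A ⊆ B? Yes
A = B? No
A ⊂ B: Yes (A is a proper subset of B)

Yes, A ⊂ B


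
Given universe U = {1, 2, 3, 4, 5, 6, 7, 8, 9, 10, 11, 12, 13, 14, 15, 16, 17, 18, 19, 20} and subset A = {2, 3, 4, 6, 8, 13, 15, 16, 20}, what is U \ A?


Aᶜ = U \ A = elements in U but not in A
U = {1, 2, 3, 4, 5, 6, 7, 8, 9, 10, 11, 12, 13, 14, 15, 16, 17, 18, 19, 20}
A = {2, 3, 4, 6, 8, 13, 15, 16, 20}
Aᶜ = {1, 5, 7, 9, 10, 11, 12, 14, 17, 18, 19}

Aᶜ = {1, 5, 7, 9, 10, 11, 12, 14, 17, 18, 19}


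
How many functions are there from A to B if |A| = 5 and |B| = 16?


Each of |A| = 5 inputs maps to any of |B| = 16 outputs.
# functions = |B|^|A| = 16^5
= 1048576

Number of functions = 1048576


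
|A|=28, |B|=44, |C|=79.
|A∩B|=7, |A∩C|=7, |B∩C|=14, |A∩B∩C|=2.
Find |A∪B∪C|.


|A∪B∪C| = |A|+|B|+|C| - |A∩B|-|A∩C|-|B∩C| + |A∩B∩C|
= 28+44+79 - 7-7-14 + 2
= 151 - 28 + 2
= 125

|A ∪ B ∪ C| = 125


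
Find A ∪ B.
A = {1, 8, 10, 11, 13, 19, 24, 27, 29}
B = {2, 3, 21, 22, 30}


A ∪ B = all elements in A or B (or both)
A = {1, 8, 10, 11, 13, 19, 24, 27, 29}
B = {2, 3, 21, 22, 30}
A ∪ B = {1, 2, 3, 8, 10, 11, 13, 19, 21, 22, 24, 27, 29, 30}

A ∪ B = {1, 2, 3, 8, 10, 11, 13, 19, 21, 22, 24, 27, 29, 30}


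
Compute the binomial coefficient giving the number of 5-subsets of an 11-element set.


C(n,k) = n! / (k!(n-k)!)
C(11,5) = 11! / (5!6!)
= 462

C(11,5) = 462


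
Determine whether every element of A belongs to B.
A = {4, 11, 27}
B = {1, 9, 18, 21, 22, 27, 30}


A ⊆ B means every element of A is in B.
Elements in A not in B: {4, 11}
So A ⊄ B.

No, A ⊄ B


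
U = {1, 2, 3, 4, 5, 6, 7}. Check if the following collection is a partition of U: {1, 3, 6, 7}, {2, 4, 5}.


A partition requires: (1) non-empty parts, (2) pairwise disjoint, (3) union = U
Parts: {1, 3, 6, 7}, {2, 4, 5}
Union of parts: {1, 2, 3, 4, 5, 6, 7}
U = {1, 2, 3, 4, 5, 6, 7}
All non-empty? True
Pairwise disjoint? True
Covers U? True

Yes, valid partition


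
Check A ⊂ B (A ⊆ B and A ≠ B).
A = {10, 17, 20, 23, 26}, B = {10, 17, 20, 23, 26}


A ⊂ B requires: A ⊆ B AND A ≠ B.
A ⊆ B? Yes
A = B? Yes
A = B, so A is not a PROPER subset.

No, A is not a proper subset of B


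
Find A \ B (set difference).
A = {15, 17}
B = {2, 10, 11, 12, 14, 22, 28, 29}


A \ B = elements in A but not in B
A = {15, 17}
B = {2, 10, 11, 12, 14, 22, 28, 29}
Remove from A any elements in B
A \ B = {15, 17}

A \ B = {15, 17}


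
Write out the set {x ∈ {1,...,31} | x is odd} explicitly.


Checking each candidate:
Condition: odd numbers in {1,...,31}
Result = {1, 3, 5, 7, 9, 11, 13, 15, 17, 19, 21, 23, 25, 27, 29, 31}

{1, 3, 5, 7, 9, 11, 13, 15, 17, 19, 21, 23, 25, 27, 29, 31}


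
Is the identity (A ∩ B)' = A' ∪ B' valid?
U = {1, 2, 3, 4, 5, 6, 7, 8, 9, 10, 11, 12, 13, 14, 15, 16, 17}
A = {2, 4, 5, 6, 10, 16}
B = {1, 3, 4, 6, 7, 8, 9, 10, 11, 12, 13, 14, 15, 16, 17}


LHS: A ∩ B = {4, 6, 10, 16}
(A ∩ B)' = U \ (A ∩ B) = {1, 2, 3, 5, 7, 8, 9, 11, 12, 13, 14, 15, 17}
A' = {1, 3, 7, 8, 9, 11, 12, 13, 14, 15, 17}, B' = {2, 5}
Claimed RHS: A' ∪ B' = {1, 2, 3, 5, 7, 8, 9, 11, 12, 13, 14, 15, 17}
Identity is VALID: LHS = RHS = {1, 2, 3, 5, 7, 8, 9, 11, 12, 13, 14, 15, 17} ✓

Identity is valid. (A ∩ B)' = A' ∪ B' = {1, 2, 3, 5, 7, 8, 9, 11, 12, 13, 14, 15, 17}


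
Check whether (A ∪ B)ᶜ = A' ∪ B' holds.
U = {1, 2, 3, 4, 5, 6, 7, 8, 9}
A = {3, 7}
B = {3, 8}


LHS: A ∪ B = {3, 7, 8}
(A ∪ B)' = U \ (A ∪ B) = {1, 2, 4, 5, 6, 9}
A' = {1, 2, 4, 5, 6, 8, 9}, B' = {1, 2, 4, 5, 6, 7, 9}
Claimed RHS: A' ∪ B' = {1, 2, 4, 5, 6, 7, 8, 9}
Identity is INVALID: LHS = {1, 2, 4, 5, 6, 9} but the RHS claimed here equals {1, 2, 4, 5, 6, 7, 8, 9}. The correct form is (A ∪ B)' = A' ∩ B'.

Identity is invalid: (A ∪ B)' = {1, 2, 4, 5, 6, 9} but A' ∪ B' = {1, 2, 4, 5, 6, 7, 8, 9}. The correct De Morgan law is (A ∪ B)' = A' ∩ B'.


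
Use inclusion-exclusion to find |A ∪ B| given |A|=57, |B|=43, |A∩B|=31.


|A ∪ B| = |A| + |B| - |A ∩ B|
= 57 + 43 - 31
= 69

|A ∪ B| = 69


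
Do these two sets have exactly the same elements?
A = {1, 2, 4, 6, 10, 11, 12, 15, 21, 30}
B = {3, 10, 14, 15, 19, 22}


Two sets are equal iff they have exactly the same elements.
A = {1, 2, 4, 6, 10, 11, 12, 15, 21, 30}
B = {3, 10, 14, 15, 19, 22}
Differences: {1, 2, 3, 4, 6, 11, 12, 14, 19, 21, 22, 30}
A ≠ B

No, A ≠ B


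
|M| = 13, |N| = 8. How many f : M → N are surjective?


n = |M| = 13, k = |N| = 8. Surjections via inclusion-exclusion:
S(n,k) = Σ(-1)^i × C(k,i) × (k-i)^n, i=0 to k
i=0: (-1)^0×C(8,0)×8^13 = 549755813888
i=1: (-1)^1×C(8,1)×7^13 = -775112083256
i=2: (-1)^2×C(8,2)×6^13 = 365699432448
i=3: (-1)^3×C(8,3)×5^13 = -68359375000
i=4: (-1)^4×C(8,4)×4^13 = 4697620480
i=5: (-1)^5×C(8,5)×3^13 = -89282088
i=6: (-1)^6×C(8,6)×2^13 = 229376
i=7: (-1)^7×C(8,7)×1^13 = -8
i=8: (-1)^8×C(8,8)×0^13 = 0
Total = 76592355840

Number of surjections = 76592355840


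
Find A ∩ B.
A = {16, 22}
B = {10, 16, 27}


A ∩ B = elements in both A and B
A = {16, 22}
B = {10, 16, 27}
A ∩ B = {16}

A ∩ B = {16}


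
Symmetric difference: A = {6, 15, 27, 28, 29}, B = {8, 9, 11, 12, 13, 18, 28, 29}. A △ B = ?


A △ B = (A \ B) ∪ (B \ A) = elements in exactly one of A or B
A \ B = {6, 15, 27}
B \ A = {8, 9, 11, 12, 13, 18}
A △ B = {6, 8, 9, 11, 12, 13, 15, 18, 27}

A △ B = {6, 8, 9, 11, 12, 13, 15, 18, 27}


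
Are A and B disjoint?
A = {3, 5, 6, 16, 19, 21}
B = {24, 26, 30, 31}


Disjoint means A ∩ B = ∅.
A ∩ B = ∅
A ∩ B = ∅, so A and B are disjoint.

Yes, A and B are disjoint


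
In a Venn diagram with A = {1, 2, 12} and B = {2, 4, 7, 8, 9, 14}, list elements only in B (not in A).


A = {1, 2, 12}
B = {2, 4, 7, 8, 9, 14}
Region: only in B (not in A)
Elements: {4, 7, 8, 9, 14}

Elements only in B (not in A): {4, 7, 8, 9, 14}


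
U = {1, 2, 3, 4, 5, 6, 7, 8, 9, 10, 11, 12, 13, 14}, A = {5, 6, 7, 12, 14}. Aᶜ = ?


Aᶜ = U \ A = elements in U but not in A
U = {1, 2, 3, 4, 5, 6, 7, 8, 9, 10, 11, 12, 13, 14}
A = {5, 6, 7, 12, 14}
Aᶜ = {1, 2, 3, 4, 8, 9, 10, 11, 13}

Aᶜ = {1, 2, 3, 4, 8, 9, 10, 11, 13}


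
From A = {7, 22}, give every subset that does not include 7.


A subset of A that omits 7 is a subset of A \ {7}, so there are 2^(n-1) = 2^1 = 2 of them.
Subsets excluding 7: ∅, {22}

Subsets excluding 7 (2 total): ∅, {22}


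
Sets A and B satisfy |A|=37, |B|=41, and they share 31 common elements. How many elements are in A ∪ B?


|A ∪ B| = |A| + |B| - |A ∩ B|
= 37 + 41 - 31
= 47

|A ∪ B| = 47


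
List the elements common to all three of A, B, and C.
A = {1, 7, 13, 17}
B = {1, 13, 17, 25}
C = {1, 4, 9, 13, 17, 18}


A ∩ B = {1, 13, 17}
(A ∩ B) ∩ C = {1, 13, 17}

A ∩ B ∩ C = {1, 13, 17}


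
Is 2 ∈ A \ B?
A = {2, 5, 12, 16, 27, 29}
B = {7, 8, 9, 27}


A = {2, 5, 12, 16, 27, 29}, B = {7, 8, 9, 27}
A \ B = elements in A but not in B
A \ B = {2, 5, 12, 16, 29}
Checking if 2 ∈ A \ B
2 is in A \ B → True

2 ∈ A \ B


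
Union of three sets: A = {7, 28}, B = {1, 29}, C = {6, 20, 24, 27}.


A ∪ B = {1, 7, 28, 29}
(A ∪ B) ∪ C = {1, 6, 7, 20, 24, 27, 28, 29}

A ∪ B ∪ C = {1, 6, 7, 20, 24, 27, 28, 29}


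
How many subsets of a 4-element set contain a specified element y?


Subsets of A containing y correspond to subsets of A \ {y}, which has 3 elements.
Count = 2^(n-1) = 2^3
= 8

Number of subsets containing y = 8


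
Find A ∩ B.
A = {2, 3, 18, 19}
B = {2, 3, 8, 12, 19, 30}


A ∩ B = elements in both A and B
A = {2, 3, 18, 19}
B = {2, 3, 8, 12, 19, 30}
A ∩ B = {2, 3, 19}

A ∩ B = {2, 3, 19}


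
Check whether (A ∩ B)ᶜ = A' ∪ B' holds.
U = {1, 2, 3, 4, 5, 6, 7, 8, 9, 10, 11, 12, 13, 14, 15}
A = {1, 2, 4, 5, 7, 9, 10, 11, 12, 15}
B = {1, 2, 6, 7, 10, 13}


LHS: A ∩ B = {1, 2, 7, 10}
(A ∩ B)' = U \ (A ∩ B) = {3, 4, 5, 6, 8, 9, 11, 12, 13, 14, 15}
A' = {3, 6, 8, 13, 14}, B' = {3, 4, 5, 8, 9, 11, 12, 14, 15}
Claimed RHS: A' ∪ B' = {3, 4, 5, 6, 8, 9, 11, 12, 13, 14, 15}
Identity is VALID: LHS = RHS = {3, 4, 5, 6, 8, 9, 11, 12, 13, 14, 15} ✓

Identity is valid. (A ∩ B)' = A' ∪ B' = {3, 4, 5, 6, 8, 9, 11, 12, 13, 14, 15}


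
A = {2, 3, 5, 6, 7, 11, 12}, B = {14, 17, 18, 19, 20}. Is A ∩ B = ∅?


Disjoint means A ∩ B = ∅.
A ∩ B = ∅
A ∩ B = ∅, so A and B are disjoint.

Yes, A and B are disjoint


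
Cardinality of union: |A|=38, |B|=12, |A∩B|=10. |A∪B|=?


|A ∪ B| = |A| + |B| - |A ∩ B|
= 38 + 12 - 10
= 40

|A ∪ B| = 40


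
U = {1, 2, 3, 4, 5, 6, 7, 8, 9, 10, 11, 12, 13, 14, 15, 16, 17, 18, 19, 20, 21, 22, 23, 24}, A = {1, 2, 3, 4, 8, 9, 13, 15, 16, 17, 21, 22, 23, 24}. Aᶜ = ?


Aᶜ = U \ A = elements in U but not in A
U = {1, 2, 3, 4, 5, 6, 7, 8, 9, 10, 11, 12, 13, 14, 15, 16, 17, 18, 19, 20, 21, 22, 23, 24}
A = {1, 2, 3, 4, 8, 9, 13, 15, 16, 17, 21, 22, 23, 24}
Aᶜ = {5, 6, 7, 10, 11, 12, 14, 18, 19, 20}

Aᶜ = {5, 6, 7, 10, 11, 12, 14, 18, 19, 20}


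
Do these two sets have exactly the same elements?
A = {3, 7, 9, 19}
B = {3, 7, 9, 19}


Two sets are equal iff they have exactly the same elements.
A = {3, 7, 9, 19}
B = {3, 7, 9, 19}
Same elements → A = B

Yes, A = B


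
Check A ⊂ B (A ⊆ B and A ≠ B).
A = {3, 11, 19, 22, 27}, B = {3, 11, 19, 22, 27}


A ⊂ B requires: A ⊆ B AND A ≠ B.
A ⊆ B? Yes
A = B? Yes
A = B, so A is not a PROPER subset.

No, A is not a proper subset of B


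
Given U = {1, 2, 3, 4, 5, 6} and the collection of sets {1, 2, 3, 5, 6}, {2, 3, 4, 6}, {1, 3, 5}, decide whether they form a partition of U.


A partition requires: (1) non-empty parts, (2) pairwise disjoint, (3) union = U
Parts: {1, 2, 3, 5, 6}, {2, 3, 4, 6}, {1, 3, 5}
Union of parts: {1, 2, 3, 4, 5, 6}
U = {1, 2, 3, 4, 5, 6}
All non-empty? True
Pairwise disjoint? False
Covers U? True

No, not a valid partition


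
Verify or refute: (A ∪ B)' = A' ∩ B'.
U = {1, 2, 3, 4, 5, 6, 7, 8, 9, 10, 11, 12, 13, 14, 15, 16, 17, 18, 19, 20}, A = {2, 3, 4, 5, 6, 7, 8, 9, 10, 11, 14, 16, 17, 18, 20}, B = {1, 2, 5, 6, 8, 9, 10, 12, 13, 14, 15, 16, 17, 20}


LHS: A ∪ B = {1, 2, 3, 4, 5, 6, 7, 8, 9, 10, 11, 12, 13, 14, 15, 16, 17, 18, 20}
(A ∪ B)' = U \ (A ∪ B) = {19}
A' = {1, 12, 13, 15, 19}, B' = {3, 4, 7, 11, 18, 19}
Claimed RHS: A' ∩ B' = {19}
Identity is VALID: LHS = RHS = {19} ✓

Identity is valid. (A ∪ B)' = A' ∩ B' = {19}


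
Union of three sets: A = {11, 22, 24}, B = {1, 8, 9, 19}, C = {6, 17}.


A ∪ B = {1, 8, 9, 11, 19, 22, 24}
(A ∪ B) ∪ C = {1, 6, 8, 9, 11, 17, 19, 22, 24}

A ∪ B ∪ C = {1, 6, 8, 9, 11, 17, 19, 22, 24}


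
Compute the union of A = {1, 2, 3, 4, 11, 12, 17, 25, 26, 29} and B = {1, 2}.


A ∪ B = all elements in A or B (or both)
A = {1, 2, 3, 4, 11, 12, 17, 25, 26, 29}
B = {1, 2}
A ∪ B = {1, 2, 3, 4, 11, 12, 17, 25, 26, 29}

A ∪ B = {1, 2, 3, 4, 11, 12, 17, 25, 26, 29}


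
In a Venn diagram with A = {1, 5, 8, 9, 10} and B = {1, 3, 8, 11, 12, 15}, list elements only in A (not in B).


A = {1, 5, 8, 9, 10}
B = {1, 3, 8, 11, 12, 15}
Region: only in A (not in B)
Elements: {5, 9, 10}

Elements only in A (not in B): {5, 9, 10}


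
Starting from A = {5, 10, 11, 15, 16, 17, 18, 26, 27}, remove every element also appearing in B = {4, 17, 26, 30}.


A \ B = elements in A but not in B
A = {5, 10, 11, 15, 16, 17, 18, 26, 27}
B = {4, 17, 26, 30}
Remove from A any elements in B
A \ B = {5, 10, 11, 15, 16, 18, 27}

A \ B = {5, 10, 11, 15, 16, 18, 27}


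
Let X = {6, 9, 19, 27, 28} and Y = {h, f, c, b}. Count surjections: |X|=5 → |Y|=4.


n = |X| = 5, k = |Y| = 4. Surjections via inclusion-exclusion:
S(n,k) = Σ(-1)^i × C(k,i) × (k-i)^n, i=0 to k
i=0: (-1)^0×C(4,0)×4^5 = 1024
i=1: (-1)^1×C(4,1)×3^5 = -972
i=2: (-1)^2×C(4,2)×2^5 = 192
i=3: (-1)^3×C(4,3)×1^5 = -4
i=4: (-1)^4×C(4,4)×0^5 = 0
Total = 240

Number of surjections = 240


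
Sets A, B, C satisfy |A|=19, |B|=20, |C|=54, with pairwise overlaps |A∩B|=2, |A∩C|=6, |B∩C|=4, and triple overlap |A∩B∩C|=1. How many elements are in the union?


|A∪B∪C| = |A|+|B|+|C| - |A∩B|-|A∩C|-|B∩C| + |A∩B∩C|
= 19+20+54 - 2-6-4 + 1
= 93 - 12 + 1
= 82

|A ∪ B ∪ C| = 82


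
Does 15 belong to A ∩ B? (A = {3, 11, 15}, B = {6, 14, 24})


A = {3, 11, 15}, B = {6, 14, 24}
A ∩ B = elements in both A and B
A ∩ B = ∅
Checking if 15 ∈ A ∩ B
15 is not in A ∩ B → False

15 ∉ A ∩ B


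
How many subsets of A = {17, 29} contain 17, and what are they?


A subset of A contains 17 iff the remaining 1 elements form any subset of A \ {17}.
Count: 2^(n-1) = 2^1 = 2
Subsets containing 17: {17}, {17, 29}

Subsets containing 17 (2 total): {17}, {17, 29}


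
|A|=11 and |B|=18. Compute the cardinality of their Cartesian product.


|A × B| = |A| × |B|
= 11 × 18
= 198

|A × B| = 198


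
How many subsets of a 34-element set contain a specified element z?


Subsets of A containing z correspond to subsets of A \ {z}, which has 33 elements.
Count = 2^(n-1) = 2^33
= 8589934592

Number of subsets containing z = 8589934592


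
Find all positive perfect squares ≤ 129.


Checking each candidate:
Condition: positive perfect squares ≤ 129
Result = {1, 4, 9, 16, 25, 36, 49, 64, 81, 100, 121}

{1, 4, 9, 16, 25, 36, 49, 64, 81, 100, 121}


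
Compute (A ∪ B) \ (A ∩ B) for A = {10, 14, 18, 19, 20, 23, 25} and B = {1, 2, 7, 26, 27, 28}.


A △ B = (A \ B) ∪ (B \ A) = elements in exactly one of A or B
A \ B = {10, 14, 18, 19, 20, 23, 25}
B \ A = {1, 2, 7, 26, 27, 28}
A △ B = {1, 2, 7, 10, 14, 18, 19, 20, 23, 25, 26, 27, 28}

A △ B = {1, 2, 7, 10, 14, 18, 19, 20, 23, 25, 26, 27, 28}


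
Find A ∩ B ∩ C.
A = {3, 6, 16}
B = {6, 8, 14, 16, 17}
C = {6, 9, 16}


A ∩ B = {6, 16}
(A ∩ B) ∩ C = {6, 16}

A ∩ B ∩ C = {6, 16}


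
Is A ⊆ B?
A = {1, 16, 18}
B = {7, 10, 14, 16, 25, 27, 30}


A ⊆ B means every element of A is in B.
Elements in A not in B: {1, 18}
So A ⊄ B.

No, A ⊄ B


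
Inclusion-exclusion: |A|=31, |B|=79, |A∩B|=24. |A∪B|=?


|A ∪ B| = |A| + |B| - |A ∩ B|
= 31 + 79 - 24
= 86

|A ∪ B| = 86


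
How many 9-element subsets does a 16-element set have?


C(n,k) = n! / (k!(n-k)!)
C(16,9) = 16! / (9!7!)
= 11440

C(16,9) = 11440


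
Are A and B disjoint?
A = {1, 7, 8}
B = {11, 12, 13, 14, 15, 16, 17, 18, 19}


Disjoint means A ∩ B = ∅.
A ∩ B = ∅
A ∩ B = ∅, so A and B are disjoint.

Yes, A and B are disjoint


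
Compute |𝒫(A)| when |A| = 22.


Number of subsets = 2^n
= 2^22
= 4194304

|P(A)| = 4194304


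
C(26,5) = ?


C(n,k) = n! / (k!(n-k)!)
C(26,5) = 26! / (5!21!)
= 65780

C(26,5) = 65780


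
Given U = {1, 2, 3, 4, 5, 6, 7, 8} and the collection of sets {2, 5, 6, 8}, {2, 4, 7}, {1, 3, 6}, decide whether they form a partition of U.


A partition requires: (1) non-empty parts, (2) pairwise disjoint, (3) union = U
Parts: {2, 5, 6, 8}, {2, 4, 7}, {1, 3, 6}
Union of parts: {1, 2, 3, 4, 5, 6, 7, 8}
U = {1, 2, 3, 4, 5, 6, 7, 8}
All non-empty? True
Pairwise disjoint? False
Covers U? True

No, not a valid partition


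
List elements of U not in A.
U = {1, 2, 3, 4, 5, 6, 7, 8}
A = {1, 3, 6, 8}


Aᶜ = U \ A = elements in U but not in A
U = {1, 2, 3, 4, 5, 6, 7, 8}
A = {1, 3, 6, 8}
Aᶜ = {2, 4, 5, 7}

Aᶜ = {2, 4, 5, 7}


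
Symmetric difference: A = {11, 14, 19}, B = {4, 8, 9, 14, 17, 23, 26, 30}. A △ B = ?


A △ B = (A \ B) ∪ (B \ A) = elements in exactly one of A or B
A \ B = {11, 19}
B \ A = {4, 8, 9, 17, 23, 26, 30}
A △ B = {4, 8, 9, 11, 17, 19, 23, 26, 30}

A △ B = {4, 8, 9, 11, 17, 19, 23, 26, 30}


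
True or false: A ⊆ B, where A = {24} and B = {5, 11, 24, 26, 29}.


A ⊆ B means every element of A is in B.
All elements of A are in B.
So A ⊆ B.

Yes, A ⊆ B


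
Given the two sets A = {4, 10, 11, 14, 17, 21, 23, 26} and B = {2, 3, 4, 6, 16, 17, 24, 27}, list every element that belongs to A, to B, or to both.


A ∪ B = all elements in A or B (or both)
A = {4, 10, 11, 14, 17, 21, 23, 26}
B = {2, 3, 4, 6, 16, 17, 24, 27}
A ∪ B = {2, 3, 4, 6, 10, 11, 14, 16, 17, 21, 23, 24, 26, 27}

A ∪ B = {2, 3, 4, 6, 10, 11, 14, 16, 17, 21, 23, 24, 26, 27}


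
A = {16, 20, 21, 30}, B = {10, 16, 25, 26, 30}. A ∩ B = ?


A ∩ B = elements in both A and B
A = {16, 20, 21, 30}
B = {10, 16, 25, 26, 30}
A ∩ B = {16, 30}

A ∩ B = {16, 30}


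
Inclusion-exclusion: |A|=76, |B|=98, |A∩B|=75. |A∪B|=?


|A ∪ B| = |A| + |B| - |A ∩ B|
= 76 + 98 - 75
= 99

|A ∪ B| = 99


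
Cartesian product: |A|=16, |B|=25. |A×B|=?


|A × B| = |A| × |B|
= 16 × 25
= 400

|A × B| = 400


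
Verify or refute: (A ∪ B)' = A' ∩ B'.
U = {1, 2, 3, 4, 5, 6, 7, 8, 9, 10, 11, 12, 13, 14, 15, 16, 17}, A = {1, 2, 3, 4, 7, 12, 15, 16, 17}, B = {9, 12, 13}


LHS: A ∪ B = {1, 2, 3, 4, 7, 9, 12, 13, 15, 16, 17}
(A ∪ B)' = U \ (A ∪ B) = {5, 6, 8, 10, 11, 14}
A' = {5, 6, 8, 9, 10, 11, 13, 14}, B' = {1, 2, 3, 4, 5, 6, 7, 8, 10, 11, 14, 15, 16, 17}
Claimed RHS: A' ∩ B' = {5, 6, 8, 10, 11, 14}
Identity is VALID: LHS = RHS = {5, 6, 8, 10, 11, 14} ✓

Identity is valid. (A ∪ B)' = A' ∩ B' = {5, 6, 8, 10, 11, 14}


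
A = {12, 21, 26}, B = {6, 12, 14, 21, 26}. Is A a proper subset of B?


A ⊂ B requires: A ⊆ B AND A ≠ B.
A ⊆ B? Yes
A = B? No
A ⊂ B: Yes (A is a proper subset of B)

Yes, A ⊂ B


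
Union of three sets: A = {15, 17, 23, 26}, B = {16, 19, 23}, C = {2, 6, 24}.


A ∪ B = {15, 16, 17, 19, 23, 26}
(A ∪ B) ∪ C = {2, 6, 15, 16, 17, 19, 23, 24, 26}

A ∪ B ∪ C = {2, 6, 15, 16, 17, 19, 23, 24, 26}


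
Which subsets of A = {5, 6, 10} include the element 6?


A subset of A contains 6 iff the remaining 2 elements form any subset of A \ {6}.
Count: 2^(n-1) = 2^2 = 4
Subsets containing 6: {6}, {5, 6}, {6, 10}, {5, 6, 10}

Subsets containing 6 (4 total): {6}, {5, 6}, {6, 10}, {5, 6, 10}


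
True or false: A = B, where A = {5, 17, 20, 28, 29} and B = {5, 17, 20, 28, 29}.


Two sets are equal iff they have exactly the same elements.
A = {5, 17, 20, 28, 29}
B = {5, 17, 20, 28, 29}
Same elements → A = B

Yes, A = B


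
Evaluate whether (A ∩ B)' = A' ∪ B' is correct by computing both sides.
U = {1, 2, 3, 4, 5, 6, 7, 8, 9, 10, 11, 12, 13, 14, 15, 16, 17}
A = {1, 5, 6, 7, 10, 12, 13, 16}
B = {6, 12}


LHS: A ∩ B = {6, 12}
(A ∩ B)' = U \ (A ∩ B) = {1, 2, 3, 4, 5, 7, 8, 9, 10, 11, 13, 14, 15, 16, 17}
A' = {2, 3, 4, 8, 9, 11, 14, 15, 17}, B' = {1, 2, 3, 4, 5, 7, 8, 9, 10, 11, 13, 14, 15, 16, 17}
Claimed RHS: A' ∪ B' = {1, 2, 3, 4, 5, 7, 8, 9, 10, 11, 13, 14, 15, 16, 17}
Identity is VALID: LHS = RHS = {1, 2, 3, 4, 5, 7, 8, 9, 10, 11, 13, 14, 15, 16, 17} ✓

Identity is valid. (A ∩ B)' = A' ∪ B' = {1, 2, 3, 4, 5, 7, 8, 9, 10, 11, 13, 14, 15, 16, 17}


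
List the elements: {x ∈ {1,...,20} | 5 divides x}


Checking each candidate:
Condition: multiples of 5 in {1,...,20}
Result = {5, 10, 15, 20}

{5, 10, 15, 20}


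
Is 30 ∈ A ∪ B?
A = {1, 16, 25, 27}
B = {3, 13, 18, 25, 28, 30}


A = {1, 16, 25, 27}, B = {3, 13, 18, 25, 28, 30}
A ∪ B = all elements in A or B
A ∪ B = {1, 3, 13, 16, 18, 25, 27, 28, 30}
Checking if 30 ∈ A ∪ B
30 is in A ∪ B → True

30 ∈ A ∪ B


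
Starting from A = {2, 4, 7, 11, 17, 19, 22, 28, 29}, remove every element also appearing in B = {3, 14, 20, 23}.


A \ B = elements in A but not in B
A = {2, 4, 7, 11, 17, 19, 22, 28, 29}
B = {3, 14, 20, 23}
Remove from A any elements in B
A \ B = {2, 4, 7, 11, 17, 19, 22, 28, 29}

A \ B = {2, 4, 7, 11, 17, 19, 22, 28, 29}


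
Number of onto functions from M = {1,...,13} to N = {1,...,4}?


n = |M| = 13, k = |N| = 4. Surjections via inclusion-exclusion:
S(n,k) = Σ(-1)^i × C(k,i) × (k-i)^n, i=0 to k
i=0: (-1)^0×C(4,0)×4^13 = 67108864
i=1: (-1)^1×C(4,1)×3^13 = -6377292
i=2: (-1)^2×C(4,2)×2^13 = 49152
i=3: (-1)^3×C(4,3)×1^13 = -4
i=4: (-1)^4×C(4,4)×0^13 = 0
Total = 60780720

Number of surjections = 60780720


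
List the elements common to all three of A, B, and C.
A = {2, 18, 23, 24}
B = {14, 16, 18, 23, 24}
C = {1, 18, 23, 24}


A ∩ B = {18, 23, 24}
(A ∩ B) ∩ C = {18, 23, 24}

A ∩ B ∩ C = {18, 23, 24}


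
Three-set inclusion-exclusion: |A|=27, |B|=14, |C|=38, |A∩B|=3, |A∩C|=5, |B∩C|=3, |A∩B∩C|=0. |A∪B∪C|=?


|A∪B∪C| = |A|+|B|+|C| - |A∩B|-|A∩C|-|B∩C| + |A∩B∩C|
= 27+14+38 - 3-5-3 + 0
= 79 - 11 + 0
= 68

|A ∪ B ∪ C| = 68


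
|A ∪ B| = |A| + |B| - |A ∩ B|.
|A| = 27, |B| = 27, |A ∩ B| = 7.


|A ∪ B| = |A| + |B| - |A ∩ B|
= 27 + 27 - 7
= 47

|A ∪ B| = 47


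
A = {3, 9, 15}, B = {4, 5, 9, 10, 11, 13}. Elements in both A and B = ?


A = {3, 9, 15}
B = {4, 5, 9, 10, 11, 13}
Region: in both A and B
Elements: {9}

Elements in both A and B: {9}


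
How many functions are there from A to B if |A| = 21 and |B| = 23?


Each of |A| = 21 inputs maps to any of |B| = 23 outputs.
# functions = |B|^|A| = 23^21
= 39471584120695485887249589623

Number of functions = 39471584120695485887249589623


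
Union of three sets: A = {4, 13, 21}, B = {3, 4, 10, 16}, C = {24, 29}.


A ∪ B = {3, 4, 10, 13, 16, 21}
(A ∪ B) ∪ C = {3, 4, 10, 13, 16, 21, 24, 29}

A ∪ B ∪ C = {3, 4, 10, 13, 16, 21, 24, 29}


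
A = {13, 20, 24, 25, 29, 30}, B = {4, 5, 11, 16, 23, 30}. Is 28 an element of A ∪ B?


A = {13, 20, 24, 25, 29, 30}, B = {4, 5, 11, 16, 23, 30}
A ∪ B = all elements in A or B
A ∪ B = {4, 5, 11, 13, 16, 20, 23, 24, 25, 29, 30}
Checking if 28 ∈ A ∪ B
28 is not in A ∪ B → False

28 ∉ A ∪ B


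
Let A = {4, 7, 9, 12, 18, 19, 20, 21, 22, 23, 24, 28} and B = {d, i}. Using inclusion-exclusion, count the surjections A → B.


n = |A| = 12, k = |B| = 2. Surjections via inclusion-exclusion:
S(n,k) = Σ(-1)^i × C(k,i) × (k-i)^n, i=0 to k
i=0: (-1)^0×C(2,0)×2^12 = 4096
i=1: (-1)^1×C(2,1)×1^12 = -2
i=2: (-1)^2×C(2,2)×0^12 = 0
Total = 4094

Number of surjections = 4094


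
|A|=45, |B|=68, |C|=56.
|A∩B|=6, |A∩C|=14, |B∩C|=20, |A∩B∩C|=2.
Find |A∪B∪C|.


|A∪B∪C| = |A|+|B|+|C| - |A∩B|-|A∩C|-|B∩C| + |A∩B∩C|
= 45+68+56 - 6-14-20 + 2
= 169 - 40 + 2
= 131

|A ∪ B ∪ C| = 131


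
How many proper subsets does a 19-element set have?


Total subsets = 2^n = 2^19 = 524288
Proper subsets exclude the set itself: 2^n - 1
= 524288 - 1
= 524287

Number of proper subsets = 524287


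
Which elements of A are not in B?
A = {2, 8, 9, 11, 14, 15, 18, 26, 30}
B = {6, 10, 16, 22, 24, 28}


A \ B = elements in A but not in B
A = {2, 8, 9, 11, 14, 15, 18, 26, 30}
B = {6, 10, 16, 22, 24, 28}
Remove from A any elements in B
A \ B = {2, 8, 9, 11, 14, 15, 18, 26, 30}

A \ B = {2, 8, 9, 11, 14, 15, 18, 26, 30}


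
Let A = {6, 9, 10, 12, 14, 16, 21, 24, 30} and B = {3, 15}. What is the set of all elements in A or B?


A ∪ B = all elements in A or B (or both)
A = {6, 9, 10, 12, 14, 16, 21, 24, 30}
B = {3, 15}
A ∪ B = {3, 6, 9, 10, 12, 14, 15, 16, 21, 24, 30}

A ∪ B = {3, 6, 9, 10, 12, 14, 15, 16, 21, 24, 30}


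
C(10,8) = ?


C(n,k) = n! / (k!(n-k)!)
C(10,8) = 10! / (8!2!)
= 45

C(10,8) = 45


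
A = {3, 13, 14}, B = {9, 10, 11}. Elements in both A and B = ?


A = {3, 13, 14}
B = {9, 10, 11}
Region: in both A and B
Elements: ∅

Elements in both A and B: ∅


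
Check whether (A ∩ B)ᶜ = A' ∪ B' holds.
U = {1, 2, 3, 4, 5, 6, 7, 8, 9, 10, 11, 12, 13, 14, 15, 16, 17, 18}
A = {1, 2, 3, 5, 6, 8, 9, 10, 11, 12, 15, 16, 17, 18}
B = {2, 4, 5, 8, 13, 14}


LHS: A ∩ B = {2, 5, 8}
(A ∩ B)' = U \ (A ∩ B) = {1, 3, 4, 6, 7, 9, 10, 11, 12, 13, 14, 15, 16, 17, 18}
A' = {4, 7, 13, 14}, B' = {1, 3, 6, 7, 9, 10, 11, 12, 15, 16, 17, 18}
Claimed RHS: A' ∪ B' = {1, 3, 4, 6, 7, 9, 10, 11, 12, 13, 14, 15, 16, 17, 18}
Identity is VALID: LHS = RHS = {1, 3, 4, 6, 7, 9, 10, 11, 12, 13, 14, 15, 16, 17, 18} ✓

Identity is valid. (A ∩ B)' = A' ∪ B' = {1, 3, 4, 6, 7, 9, 10, 11, 12, 13, 14, 15, 16, 17, 18}


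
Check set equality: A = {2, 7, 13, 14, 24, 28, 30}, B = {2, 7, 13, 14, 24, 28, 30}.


Two sets are equal iff they have exactly the same elements.
A = {2, 7, 13, 14, 24, 28, 30}
B = {2, 7, 13, 14, 24, 28, 30}
Same elements → A = B

Yes, A = B


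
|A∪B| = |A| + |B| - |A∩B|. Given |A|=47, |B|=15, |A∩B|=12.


|A ∪ B| = |A| + |B| - |A ∩ B|
= 47 + 15 - 12
= 50

|A ∪ B| = 50


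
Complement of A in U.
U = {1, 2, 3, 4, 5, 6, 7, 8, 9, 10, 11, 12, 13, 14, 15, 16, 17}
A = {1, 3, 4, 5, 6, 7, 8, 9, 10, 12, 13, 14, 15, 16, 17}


Aᶜ = U \ A = elements in U but not in A
U = {1, 2, 3, 4, 5, 6, 7, 8, 9, 10, 11, 12, 13, 14, 15, 16, 17}
A = {1, 3, 4, 5, 6, 7, 8, 9, 10, 12, 13, 14, 15, 16, 17}
Aᶜ = {2, 11}

Aᶜ = {2, 11}


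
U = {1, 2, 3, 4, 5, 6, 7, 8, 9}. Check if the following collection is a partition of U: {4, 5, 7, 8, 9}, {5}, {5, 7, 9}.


A partition requires: (1) non-empty parts, (2) pairwise disjoint, (3) union = U
Parts: {4, 5, 7, 8, 9}, {5}, {5, 7, 9}
Union of parts: {4, 5, 7, 8, 9}
U = {1, 2, 3, 4, 5, 6, 7, 8, 9}
All non-empty? True
Pairwise disjoint? False
Covers U? False

No, not a valid partition


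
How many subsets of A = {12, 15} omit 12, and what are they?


A subset of A that omits 12 is a subset of A \ {12}, so there are 2^(n-1) = 2^1 = 2 of them.
Subsets excluding 12: ∅, {15}

Subsets excluding 12 (2 total): ∅, {15}


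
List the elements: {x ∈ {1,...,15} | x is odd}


Checking each candidate:
Condition: odd numbers in {1,...,15}
Result = {1, 3, 5, 7, 9, 11, 13, 15}

{1, 3, 5, 7, 9, 11, 13, 15}


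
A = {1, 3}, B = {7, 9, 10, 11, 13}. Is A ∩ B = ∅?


Disjoint means A ∩ B = ∅.
A ∩ B = ∅
A ∩ B = ∅, so A and B are disjoint.

Yes, A and B are disjoint


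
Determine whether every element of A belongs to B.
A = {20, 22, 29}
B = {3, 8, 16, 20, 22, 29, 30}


A ⊆ B means every element of A is in B.
All elements of A are in B.
So A ⊆ B.

Yes, A ⊆ B


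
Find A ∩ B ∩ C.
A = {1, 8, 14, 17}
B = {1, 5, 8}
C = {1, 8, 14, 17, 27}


A ∩ B = {1, 8}
(A ∩ B) ∩ C = {1, 8}

A ∩ B ∩ C = {1, 8}


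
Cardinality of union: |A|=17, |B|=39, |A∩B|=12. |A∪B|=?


|A ∪ B| = |A| + |B| - |A ∩ B|
= 17 + 39 - 12
= 44

|A ∪ B| = 44


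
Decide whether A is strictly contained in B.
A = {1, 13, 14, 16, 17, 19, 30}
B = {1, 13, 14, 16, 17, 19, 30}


A ⊂ B requires: A ⊆ B AND A ≠ B.
A ⊆ B? Yes
A = B? Yes
A = B, so A is not a PROPER subset.

No, A is not a proper subset of B


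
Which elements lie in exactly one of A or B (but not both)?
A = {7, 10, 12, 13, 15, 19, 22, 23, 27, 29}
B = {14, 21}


A △ B = (A \ B) ∪ (B \ A) = elements in exactly one of A or B
A \ B = {7, 10, 12, 13, 15, 19, 22, 23, 27, 29}
B \ A = {14, 21}
A △ B = {7, 10, 12, 13, 14, 15, 19, 21, 22, 23, 27, 29}

A △ B = {7, 10, 12, 13, 14, 15, 19, 21, 22, 23, 27, 29}


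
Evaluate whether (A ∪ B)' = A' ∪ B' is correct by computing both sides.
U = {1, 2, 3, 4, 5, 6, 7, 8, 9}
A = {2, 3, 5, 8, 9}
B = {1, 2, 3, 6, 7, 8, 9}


LHS: A ∪ B = {1, 2, 3, 5, 6, 7, 8, 9}
(A ∪ B)' = U \ (A ∪ B) = {4}
A' = {1, 4, 6, 7}, B' = {4, 5}
Claimed RHS: A' ∪ B' = {1, 4, 5, 6, 7}
Identity is INVALID: LHS = {4} but the RHS claimed here equals {1, 4, 5, 6, 7}. The correct form is (A ∪ B)' = A' ∩ B'.

Identity is invalid: (A ∪ B)' = {4} but A' ∪ B' = {1, 4, 5, 6, 7}. The correct De Morgan law is (A ∪ B)' = A' ∩ B'.


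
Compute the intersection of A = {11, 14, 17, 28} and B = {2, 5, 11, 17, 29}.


A ∩ B = elements in both A and B
A = {11, 14, 17, 28}
B = {2, 5, 11, 17, 29}
A ∩ B = {11, 17}

A ∩ B = {11, 17}


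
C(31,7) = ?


C(n,k) = n! / (k!(n-k)!)
C(31,7) = 31! / (7!24!)
= 2629575

C(31,7) = 2629575


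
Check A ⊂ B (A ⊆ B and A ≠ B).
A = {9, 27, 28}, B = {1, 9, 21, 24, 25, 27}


A ⊂ B requires: A ⊆ B AND A ≠ B.
A ⊆ B? No
A ⊄ B, so A is not a proper subset.

No, A is not a proper subset of B


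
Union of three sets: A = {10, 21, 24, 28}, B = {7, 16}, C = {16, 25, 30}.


A ∪ B = {7, 10, 16, 21, 24, 28}
(A ∪ B) ∪ C = {7, 10, 16, 21, 24, 25, 28, 30}

A ∪ B ∪ C = {7, 10, 16, 21, 24, 25, 28, 30}


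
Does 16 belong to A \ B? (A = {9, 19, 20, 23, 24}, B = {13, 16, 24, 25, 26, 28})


A = {9, 19, 20, 23, 24}, B = {13, 16, 24, 25, 26, 28}
A \ B = elements in A but not in B
A \ B = {9, 19, 20, 23}
Checking if 16 ∈ A \ B
16 is not in A \ B → False

16 ∉ A \ B


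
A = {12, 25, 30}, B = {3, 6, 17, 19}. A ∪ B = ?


A ∪ B = all elements in A or B (or both)
A = {12, 25, 30}
B = {3, 6, 17, 19}
A ∪ B = {3, 6, 12, 17, 19, 25, 30}

A ∪ B = {3, 6, 12, 17, 19, 25, 30}


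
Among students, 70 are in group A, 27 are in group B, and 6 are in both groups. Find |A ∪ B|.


|A ∪ B| = |A| + |B| - |A ∩ B|
= 70 + 27 - 6
= 91

|A ∪ B| = 91


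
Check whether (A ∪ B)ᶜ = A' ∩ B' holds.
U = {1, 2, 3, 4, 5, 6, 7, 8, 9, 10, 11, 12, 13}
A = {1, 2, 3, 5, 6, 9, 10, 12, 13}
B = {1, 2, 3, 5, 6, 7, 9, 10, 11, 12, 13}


LHS: A ∪ B = {1, 2, 3, 5, 6, 7, 9, 10, 11, 12, 13}
(A ∪ B)' = U \ (A ∪ B) = {4, 8}
A' = {4, 7, 8, 11}, B' = {4, 8}
Claimed RHS: A' ∩ B' = {4, 8}
Identity is VALID: LHS = RHS = {4, 8} ✓

Identity is valid. (A ∪ B)' = A' ∩ B' = {4, 8}


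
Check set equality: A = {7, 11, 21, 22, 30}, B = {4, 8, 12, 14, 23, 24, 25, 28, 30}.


Two sets are equal iff they have exactly the same elements.
A = {7, 11, 21, 22, 30}
B = {4, 8, 12, 14, 23, 24, 25, 28, 30}
Differences: {4, 7, 8, 11, 12, 14, 21, 22, 23, 24, 25, 28}
A ≠ B

No, A ≠ B


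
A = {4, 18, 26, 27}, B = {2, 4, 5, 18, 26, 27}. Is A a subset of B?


A ⊆ B means every element of A is in B.
All elements of A are in B.
So A ⊆ B.

Yes, A ⊆ B


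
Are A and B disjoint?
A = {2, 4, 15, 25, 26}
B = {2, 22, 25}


Disjoint means A ∩ B = ∅.
A ∩ B = {2, 25}
A ∩ B ≠ ∅, so A and B are NOT disjoint.

No, A and B are not disjoint (A ∩ B = {2, 25})


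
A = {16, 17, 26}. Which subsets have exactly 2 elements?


|A| = 3, so A has C(3,2) = 3 subsets of size 2.
Enumerate by choosing 2 elements from A at a time:
{16, 17}, {16, 26}, {17, 26}

2-element subsets (3 total): {16, 17}, {16, 26}, {17, 26}


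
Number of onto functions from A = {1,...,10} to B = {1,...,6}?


n = |A| = 10, k = |B| = 6. Surjections via inclusion-exclusion:
S(n,k) = Σ(-1)^i × C(k,i) × (k-i)^n, i=0 to k
i=0: (-1)^0×C(6,0)×6^10 = 60466176
i=1: (-1)^1×C(6,1)×5^10 = -58593750
i=2: (-1)^2×C(6,2)×4^10 = 15728640
i=3: (-1)^3×C(6,3)×3^10 = -1180980
i=4: (-1)^4×C(6,4)×2^10 = 15360
i=5: (-1)^5×C(6,5)×1^10 = -6
i=6: (-1)^6×C(6,6)×0^10 = 0
Total = 16435440

Number of surjections = 16435440


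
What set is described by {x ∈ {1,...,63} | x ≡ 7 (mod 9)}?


Checking each candidate:
Condition: x in {1,...,63} with x ≡ 7 (mod 9)
Result = {7, 16, 25, 34, 43, 52, 61}

{7, 16, 25, 34, 43, 52, 61}


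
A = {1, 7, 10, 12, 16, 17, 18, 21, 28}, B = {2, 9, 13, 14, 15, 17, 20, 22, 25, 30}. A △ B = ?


A △ B = (A \ B) ∪ (B \ A) = elements in exactly one of A or B
A \ B = {1, 7, 10, 12, 16, 18, 21, 28}
B \ A = {2, 9, 13, 14, 15, 20, 22, 25, 30}
A △ B = {1, 2, 7, 9, 10, 12, 13, 14, 15, 16, 18, 20, 21, 22, 25, 28, 30}

A △ B = {1, 2, 7, 9, 10, 12, 13, 14, 15, 16, 18, 20, 21, 22, 25, 28, 30}


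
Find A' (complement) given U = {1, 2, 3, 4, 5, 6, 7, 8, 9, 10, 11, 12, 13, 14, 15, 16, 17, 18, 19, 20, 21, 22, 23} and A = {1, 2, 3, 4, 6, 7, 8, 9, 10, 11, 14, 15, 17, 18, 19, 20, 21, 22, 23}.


Aᶜ = U \ A = elements in U but not in A
U = {1, 2, 3, 4, 5, 6, 7, 8, 9, 10, 11, 12, 13, 14, 15, 16, 17, 18, 19, 20, 21, 22, 23}
A = {1, 2, 3, 4, 6, 7, 8, 9, 10, 11, 14, 15, 17, 18, 19, 20, 21, 22, 23}
Aᶜ = {5, 12, 13, 16}

Aᶜ = {5, 12, 13, 16}


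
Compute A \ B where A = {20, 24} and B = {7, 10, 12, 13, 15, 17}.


A \ B = elements in A but not in B
A = {20, 24}
B = {7, 10, 12, 13, 15, 17}
Remove from A any elements in B
A \ B = {20, 24}

A \ B = {20, 24}


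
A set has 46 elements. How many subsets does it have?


Number of subsets = 2^n
= 2^46
= 70368744177664

|P(A)| = 70368744177664


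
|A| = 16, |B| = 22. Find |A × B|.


|A × B| = |A| × |B|
= 16 × 22
= 352

|A × B| = 352


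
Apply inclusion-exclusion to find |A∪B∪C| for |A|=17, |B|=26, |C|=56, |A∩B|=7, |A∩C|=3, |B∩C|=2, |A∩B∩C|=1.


|A∪B∪C| = |A|+|B|+|C| - |A∩B|-|A∩C|-|B∩C| + |A∩B∩C|
= 17+26+56 - 7-3-2 + 1
= 99 - 12 + 1
= 88

|A ∪ B ∪ C| = 88


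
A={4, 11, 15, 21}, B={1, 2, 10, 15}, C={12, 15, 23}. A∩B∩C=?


A ∩ B = {15}
(A ∩ B) ∩ C = {15}

A ∩ B ∩ C = {15}


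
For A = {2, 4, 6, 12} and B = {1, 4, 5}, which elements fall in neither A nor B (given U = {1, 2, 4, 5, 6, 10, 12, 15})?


A = {2, 4, 6, 12}
B = {1, 4, 5}
Region: in neither A nor B (given U = {1, 2, 4, 5, 6, 10, 12, 15})
Elements: {10, 15}

Elements in neither A nor B (given U = {1, 2, 4, 5, 6, 10, 12, 15}): {10, 15}


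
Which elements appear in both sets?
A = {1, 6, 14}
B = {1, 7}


A ∩ B = elements in both A and B
A = {1, 6, 14}
B = {1, 7}
A ∩ B = {1}

A ∩ B = {1}


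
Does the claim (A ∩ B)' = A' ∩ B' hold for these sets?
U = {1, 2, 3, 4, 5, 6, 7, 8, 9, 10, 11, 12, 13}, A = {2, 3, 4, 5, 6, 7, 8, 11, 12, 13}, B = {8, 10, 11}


LHS: A ∩ B = {8, 11}
(A ∩ B)' = U \ (A ∩ B) = {1, 2, 3, 4, 5, 6, 7, 9, 10, 12, 13}
A' = {1, 9, 10}, B' = {1, 2, 3, 4, 5, 6, 7, 9, 12, 13}
Claimed RHS: A' ∩ B' = {1, 9}
Identity is INVALID: LHS = {1, 2, 3, 4, 5, 6, 7, 9, 10, 12, 13} but the RHS claimed here equals {1, 9}. The correct form is (A ∩ B)' = A' ∪ B'.

Identity is invalid: (A ∩ B)' = {1, 2, 3, 4, 5, 6, 7, 9, 10, 12, 13} but A' ∩ B' = {1, 9}. The correct De Morgan law is (A ∩ B)' = A' ∪ B'.


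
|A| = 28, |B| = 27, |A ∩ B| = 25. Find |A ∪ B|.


|A ∪ B| = |A| + |B| - |A ∩ B|
= 28 + 27 - 25
= 30

|A ∪ B| = 30


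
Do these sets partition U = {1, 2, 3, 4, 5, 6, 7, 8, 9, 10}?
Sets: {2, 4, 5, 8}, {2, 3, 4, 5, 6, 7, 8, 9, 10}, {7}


A partition requires: (1) non-empty parts, (2) pairwise disjoint, (3) union = U
Parts: {2, 4, 5, 8}, {2, 3, 4, 5, 6, 7, 8, 9, 10}, {7}
Union of parts: {2, 3, 4, 5, 6, 7, 8, 9, 10}
U = {1, 2, 3, 4, 5, 6, 7, 8, 9, 10}
All non-empty? True
Pairwise disjoint? False
Covers U? False

No, not a valid partition


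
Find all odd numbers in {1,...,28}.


Checking each candidate:
Condition: odd numbers in {1,...,28}
Result = {1, 3, 5, 7, 9, 11, 13, 15, 17, 19, 21, 23, 25, 27}

{1, 3, 5, 7, 9, 11, 13, 15, 17, 19, 21, 23, 25, 27}


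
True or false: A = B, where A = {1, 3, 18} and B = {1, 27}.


Two sets are equal iff they have exactly the same elements.
A = {1, 3, 18}
B = {1, 27}
Differences: {3, 18, 27}
A ≠ B

No, A ≠ B


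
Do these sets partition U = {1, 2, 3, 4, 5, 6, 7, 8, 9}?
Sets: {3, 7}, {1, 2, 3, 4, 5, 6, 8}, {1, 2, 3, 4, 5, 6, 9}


A partition requires: (1) non-empty parts, (2) pairwise disjoint, (3) union = U
Parts: {3, 7}, {1, 2, 3, 4, 5, 6, 8}, {1, 2, 3, 4, 5, 6, 9}
Union of parts: {1, 2, 3, 4, 5, 6, 7, 8, 9}
U = {1, 2, 3, 4, 5, 6, 7, 8, 9}
All non-empty? True
Pairwise disjoint? False
Covers U? True

No, not a valid partition


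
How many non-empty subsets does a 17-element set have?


Total subsets = 2^n = 2^17 = 131072
Non-empty subsets exclude the empty set: 2^n - 1
= 131072 - 1
= 131071

Number of non-empty subsets = 131071


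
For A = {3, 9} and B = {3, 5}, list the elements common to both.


A ∩ B = elements in both A and B
A = {3, 9}
B = {3, 5}
A ∩ B = {3}

A ∩ B = {3}


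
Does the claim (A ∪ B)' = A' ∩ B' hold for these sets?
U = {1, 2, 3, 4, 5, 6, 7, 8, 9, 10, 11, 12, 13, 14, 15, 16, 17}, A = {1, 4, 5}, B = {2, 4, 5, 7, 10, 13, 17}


LHS: A ∪ B = {1, 2, 4, 5, 7, 10, 13, 17}
(A ∪ B)' = U \ (A ∪ B) = {3, 6, 8, 9, 11, 12, 14, 15, 16}
A' = {2, 3, 6, 7, 8, 9, 10, 11, 12, 13, 14, 15, 16, 17}, B' = {1, 3, 6, 8, 9, 11, 12, 14, 15, 16}
Claimed RHS: A' ∩ B' = {3, 6, 8, 9, 11, 12, 14, 15, 16}
Identity is VALID: LHS = RHS = {3, 6, 8, 9, 11, 12, 14, 15, 16} ✓

Identity is valid. (A ∪ B)' = A' ∩ B' = {3, 6, 8, 9, 11, 12, 14, 15, 16}


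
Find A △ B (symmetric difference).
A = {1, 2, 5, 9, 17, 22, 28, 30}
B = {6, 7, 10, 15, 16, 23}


A △ B = (A \ B) ∪ (B \ A) = elements in exactly one of A or B
A \ B = {1, 2, 5, 9, 17, 22, 28, 30}
B \ A = {6, 7, 10, 15, 16, 23}
A △ B = {1, 2, 5, 6, 7, 9, 10, 15, 16, 17, 22, 23, 28, 30}

A △ B = {1, 2, 5, 6, 7, 9, 10, 15, 16, 17, 22, 23, 28, 30}


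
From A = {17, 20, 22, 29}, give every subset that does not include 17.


A subset of A that omits 17 is a subset of A \ {17}, so there are 2^(n-1) = 2^3 = 8 of them.
Subsets excluding 17: ∅, {20}, {22}, {29}, {20, 22}, {20, 29}, {22, 29}, {20, 22, 29}

Subsets excluding 17 (8 total): ∅, {20}, {22}, {29}, {20, 22}, {20, 29}, {22, 29}, {20, 22, 29}
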